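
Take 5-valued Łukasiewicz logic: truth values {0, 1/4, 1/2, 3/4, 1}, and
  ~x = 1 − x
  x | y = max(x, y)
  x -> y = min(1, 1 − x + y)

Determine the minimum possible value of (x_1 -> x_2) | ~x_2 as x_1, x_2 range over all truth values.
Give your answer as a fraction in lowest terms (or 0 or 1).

1/2

Take x_1 = 1, x_2 = 1/2:
x_1 -> x_2 = 1 -> 1/2 = 1/2
~x_2 = ~1/2 = 1/2
(x_1 -> x_2) | ~x_2 = 1/2 | 1/2 = 1/2
No assignment yields a value below 1/2, so this is the minimum.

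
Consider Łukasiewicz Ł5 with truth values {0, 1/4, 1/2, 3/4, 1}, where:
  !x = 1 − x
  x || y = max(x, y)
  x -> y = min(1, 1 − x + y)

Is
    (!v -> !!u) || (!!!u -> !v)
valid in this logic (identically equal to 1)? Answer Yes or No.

Counterexample: take u = 0, v = 1/4.
!v = !1/4 = 3/4
!u = !0 = 1
!!u = !1 = 0
!v -> !!u = 3/4 -> 0 = 1/4
!u = !0 = 1
!!u = !1 = 0
!!!u = !0 = 1
!v = !1/4 = 3/4
!!!u -> !v = 1 -> 3/4 = 3/4
(!v -> !!u) || (!!!u -> !v) = 1/4 || 3/4 = 3/4
This gives 3/4 ≠ 1.

No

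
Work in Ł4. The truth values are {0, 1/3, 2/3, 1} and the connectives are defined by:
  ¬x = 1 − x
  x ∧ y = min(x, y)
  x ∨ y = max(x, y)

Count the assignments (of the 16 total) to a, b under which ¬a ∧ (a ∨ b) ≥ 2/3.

4

a = 0, b = 0 ↦ 0  <
a = 0, b = 1/3 ↦ 1/3  <
a = 0, b = 2/3 ↦ 2/3  ≥
a = 0, b = 1 ↦ 1  ≥
a = 1/3, b = 0 ↦ 1/3  <
a = 1/3, b = 1/3 ↦ 1/3  <
a = 1/3, b = 2/3 ↦ 2/3  ≥
a = 1/3, b = 1 ↦ 2/3  ≥
a = 2/3, b = 0 ↦ 1/3  <
a = 2/3, b = 1/3 ↦ 1/3  <
a = 2/3, b = 2/3 ↦ 1/3  <
a = 2/3, b = 1 ↦ 1/3  <
a = 1, b = 0 ↦ 0  <
a = 1, b = 1/3 ↦ 0  <
a = 1, b = 2/3 ↦ 0  <
a = 1, b = 1 ↦ 0  <
So 4 of the 16 assignments meet the threshold.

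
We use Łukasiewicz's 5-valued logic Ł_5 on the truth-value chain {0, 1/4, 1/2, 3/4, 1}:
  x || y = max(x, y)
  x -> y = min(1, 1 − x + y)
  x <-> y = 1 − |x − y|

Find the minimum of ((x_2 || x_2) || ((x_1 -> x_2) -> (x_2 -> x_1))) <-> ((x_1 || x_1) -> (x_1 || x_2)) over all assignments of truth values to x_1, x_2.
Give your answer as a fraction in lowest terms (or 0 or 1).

Take x_1 = 0, x_2 = 1/2:
x_2 || x_2 = 1/2 || 1/2 = 1/2
x_1 -> x_2 = 0 -> 1/2 = 1
x_2 -> x_1 = 1/2 -> 0 = 1/2
(x_1 -> x_2) -> (x_2 -> x_1) = 1 -> 1/2 = 1/2
(x_2 || x_2) || ((x_1 -> x_2) -> (x_2 -> x_1)) = 1/2 || 1/2 = 1/2
x_1 || x_1 = 0 || 0 = 0
x_1 || x_2 = 0 || 1/2 = 1/2
(x_1 || x_1) -> (x_1 || x_2) = 0 -> 1/2 = 1
((x_2 || x_2) || ((x_1 -> x_2) -> (x_2 -> x_1))) <-> ((x_1 || x_1) -> (x_1 || x_2)) = 1/2 <-> 1 = 1/2
No assignment yields a value below 1/2, so this is the minimum.

1/2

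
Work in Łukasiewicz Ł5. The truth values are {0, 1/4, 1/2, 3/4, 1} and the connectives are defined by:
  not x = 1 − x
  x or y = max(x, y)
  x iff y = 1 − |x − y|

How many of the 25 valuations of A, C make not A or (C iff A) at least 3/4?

value 1: 9 assignments (counts)
value 3/4: 9 assignments (counts)
value 1/2: 4 assignments
value 1/4: 2 assignments
value 0: 1 assignment
So 18 of the 25 assignments meet the threshold.

18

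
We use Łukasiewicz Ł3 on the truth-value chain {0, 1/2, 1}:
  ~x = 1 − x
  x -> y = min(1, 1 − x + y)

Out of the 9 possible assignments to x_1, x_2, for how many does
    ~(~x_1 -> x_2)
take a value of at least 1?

1

x_1 = 0, x_2 = 0 ↦ 1  ≥
x_1 = 0, x_2 = 1/2 ↦ 1/2  <
x_1 = 0, x_2 = 1 ↦ 0  <
x_1 = 1/2, x_2 = 0 ↦ 1/2  <
x_1 = 1/2, x_2 = 1/2 ↦ 0  <
x_1 = 1/2, x_2 = 1 ↦ 0  <
x_1 = 1, x_2 = 0 ↦ 0  <
x_1 = 1, x_2 = 1/2 ↦ 0  <
x_1 = 1, x_2 = 1 ↦ 0  <
So 1 of the 9 assignments meets the threshold.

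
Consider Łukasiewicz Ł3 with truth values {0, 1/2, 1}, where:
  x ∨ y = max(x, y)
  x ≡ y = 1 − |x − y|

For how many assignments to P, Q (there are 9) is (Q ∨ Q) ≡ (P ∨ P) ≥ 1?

3

P = 0, Q = 0 ↦ 1  ≥
P = 0, Q = 1/2 ↦ 1/2  <
P = 0, Q = 1 ↦ 0  <
P = 1/2, Q = 0 ↦ 1/2  <
P = 1/2, Q = 1/2 ↦ 1  ≥
P = 1/2, Q = 1 ↦ 1/2  <
P = 1, Q = 0 ↦ 0  <
P = 1, Q = 1/2 ↦ 1/2  <
P = 1, Q = 1 ↦ 1  ≥
So 3 of the 9 assignments meet the threshold.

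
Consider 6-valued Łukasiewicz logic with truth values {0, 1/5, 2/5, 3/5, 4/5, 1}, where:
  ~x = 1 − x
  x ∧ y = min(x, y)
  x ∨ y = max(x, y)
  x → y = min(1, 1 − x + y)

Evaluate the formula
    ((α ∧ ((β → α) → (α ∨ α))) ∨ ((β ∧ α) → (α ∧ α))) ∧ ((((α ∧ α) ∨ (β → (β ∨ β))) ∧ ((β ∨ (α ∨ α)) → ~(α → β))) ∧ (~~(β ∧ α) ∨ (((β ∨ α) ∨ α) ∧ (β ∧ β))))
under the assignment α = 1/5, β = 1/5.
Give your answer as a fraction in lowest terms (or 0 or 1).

β → α = 1/5 → 1/5 = 1
α ∨ α = 1/5 ∨ 1/5 = 1/5
(β → α) → (α ∨ α) = 1 → 1/5 = 1/5
α ∧ ((β → α) → (α ∨ α)) = 1/5 ∧ 1/5 = 1/5
β ∧ α = 1/5 ∧ 1/5 = 1/5
α ∧ α = 1/5 ∧ 1/5 = 1/5
(β ∧ α) → (α ∧ α) = 1/5 → 1/5 = 1
(α ∧ ((β → α) → (α ∨ α))) ∨ ((β ∧ α) → (α ∧ α)) = 1/5 ∨ 1 = 1
α ∧ α = 1/5 ∧ 1/5 = 1/5
β ∨ β = 1/5 ∨ 1/5 = 1/5
β → (β ∨ β) = 1/5 → 1/5 = 1
(α ∧ α) ∨ (β → (β ∨ β)) = 1/5 ∨ 1 = 1
α ∨ α = 1/5 ∨ 1/5 = 1/5
β ∨ (α ∨ α) = 1/5 ∨ 1/5 = 1/5
α → β = 1/5 → 1/5 = 1
~(α → β) = ~1 = 0
(β ∨ (α ∨ α)) → ~(α → β) = 1/5 → 0 = 4/5
((α ∧ α) ∨ (β → (β ∨ β))) ∧ ((β ∨ (α ∨ α)) → ~(α → β)) = 1 ∧ 4/5 = 4/5
β ∧ α = 1/5 ∧ 1/5 = 1/5
~(β ∧ α) = ~1/5 = 4/5
~~(β ∧ α) = ~4/5 = 1/5
β ∨ α = 1/5 ∨ 1/5 = 1/5
(β ∨ α) ∨ α = 1/5 ∨ 1/5 = 1/5
β ∧ β = 1/5 ∧ 1/5 = 1/5
((β ∨ α) ∨ α) ∧ (β ∧ β) = 1/5 ∧ 1/5 = 1/5
~~(β ∧ α) ∨ (((β ∨ α) ∨ α) ∧ (β ∧ β)) = 1/5 ∨ 1/5 = 1/5
(((α ∧ α) ∨ (β → (β ∨ β))) ∧ ((β ∨ (α ∨ α)) → ~(α → β))) ∧ (~~(β ∧ α) ∨ (((β ∨ α) ∨ α) ∧ (β ∧ β))) = 4/5 ∧ 1/5 = 1/5
((α ∧ ((β → α) → (α ∨ α))) ∨ ((β ∧ α) → (α ∧ α))) ∧ ((((α ∧ α) ∨ (β → (β ∨ β))) ∧ ((β ∨ (α ∨ α)) → ~(α → β))) ∧ (~~(β ∧ α) ∨ (((β ∨ α) ∨ α) ∧ (β ∧ β)))) = 1 ∧ 1/5 = 1/5

1/5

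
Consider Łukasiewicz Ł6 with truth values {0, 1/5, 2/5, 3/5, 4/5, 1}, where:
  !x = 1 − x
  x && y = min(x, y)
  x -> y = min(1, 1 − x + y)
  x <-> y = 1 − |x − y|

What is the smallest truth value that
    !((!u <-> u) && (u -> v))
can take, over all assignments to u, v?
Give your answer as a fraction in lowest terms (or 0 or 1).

Take u = 2/5, v = 1/5:
!u = !2/5 = 3/5
!u <-> u = 3/5 <-> 2/5 = 4/5
u -> v = 2/5 -> 1/5 = 4/5
(!u <-> u) && (u -> v) = 4/5 && 4/5 = 4/5
!((!u <-> u) && (u -> v)) = !4/5 = 1/5
No assignment yields a value below 1/5, so this is the minimum.

1/5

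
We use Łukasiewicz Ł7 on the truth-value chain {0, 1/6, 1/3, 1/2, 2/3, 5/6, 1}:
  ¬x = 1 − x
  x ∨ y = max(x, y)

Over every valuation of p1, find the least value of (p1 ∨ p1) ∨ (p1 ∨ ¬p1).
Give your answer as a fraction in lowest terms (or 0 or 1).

Take p1 = 1/2:
p1 ∨ p1 = 1/2 ∨ 1/2 = 1/2
¬p1 = ¬1/2 = 1/2
p1 ∨ ¬p1 = 1/2 ∨ 1/2 = 1/2
(p1 ∨ p1) ∨ (p1 ∨ ¬p1) = 1/2 ∨ 1/2 = 1/2
No assignment yields a value below 1/2, so this is the minimum.

1/2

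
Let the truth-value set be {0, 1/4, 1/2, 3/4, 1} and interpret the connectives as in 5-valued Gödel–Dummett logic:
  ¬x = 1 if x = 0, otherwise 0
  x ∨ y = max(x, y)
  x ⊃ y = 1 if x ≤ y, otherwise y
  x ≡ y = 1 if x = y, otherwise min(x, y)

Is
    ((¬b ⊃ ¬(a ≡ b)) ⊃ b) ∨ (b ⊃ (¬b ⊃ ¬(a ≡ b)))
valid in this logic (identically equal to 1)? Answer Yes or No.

At a = 1/4, b = 3/4, for instance:
¬b = ¬3/4 = 0
a ≡ b = 1/4 ≡ 3/4 = 1/4
¬(a ≡ b) = ¬1/4 = 0
¬b ⊃ ¬(a ≡ b) = 0 ⊃ 0 = 1
(¬b ⊃ ¬(a ≡ b)) ⊃ b = 1 ⊃ 3/4 = 3/4
b ⊃ (¬b ⊃ ¬(a ≡ b)) = 3/4 ⊃ 1 = 1
((¬b ⊃ ¬(a ≡ b)) ⊃ b) ∨ (b ⊃ (¬b ⊃ ¬(a ≡ b))) = 3/4 ∨ 1 = 1
and checking the remaining 24 assignments likewise gives ≥ 1 in every case.

Yes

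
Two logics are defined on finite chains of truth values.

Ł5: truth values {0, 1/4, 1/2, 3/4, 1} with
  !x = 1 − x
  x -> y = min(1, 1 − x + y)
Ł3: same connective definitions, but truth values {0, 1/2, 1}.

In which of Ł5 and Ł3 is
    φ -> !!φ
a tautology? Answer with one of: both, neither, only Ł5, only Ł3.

In Ł5: every assignment gives 1 — tautology.
In Ł3: every assignment gives 1 — tautology.

both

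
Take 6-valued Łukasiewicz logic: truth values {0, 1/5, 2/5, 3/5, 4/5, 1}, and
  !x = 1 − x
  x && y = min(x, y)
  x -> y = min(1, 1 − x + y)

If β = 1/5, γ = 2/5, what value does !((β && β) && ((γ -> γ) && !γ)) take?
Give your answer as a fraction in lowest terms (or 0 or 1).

β && β = 1/5 && 1/5 = 1/5
γ -> γ = 2/5 -> 2/5 = 1
!γ = !2/5 = 3/5
(γ -> γ) && !γ = 1 && 3/5 = 3/5
(β && β) && ((γ -> γ) && !γ) = 1/5 && 3/5 = 1/5
!((β && β) && ((γ -> γ) && !γ)) = !1/5 = 4/5

4/5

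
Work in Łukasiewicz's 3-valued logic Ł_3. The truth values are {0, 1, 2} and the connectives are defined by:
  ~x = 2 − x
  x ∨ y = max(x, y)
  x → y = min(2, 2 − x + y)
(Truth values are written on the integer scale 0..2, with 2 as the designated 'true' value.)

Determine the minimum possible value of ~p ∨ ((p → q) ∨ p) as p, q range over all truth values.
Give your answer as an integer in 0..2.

1

Take p = 1, q = 0:
~p = ~1 = 1
p → q = 1 → 0 = 1
(p → q) ∨ p = 1 ∨ 1 = 1
~p ∨ ((p → q) ∨ p) = 1 ∨ 1 = 1
No assignment yields a value below 1, so this is the minimum.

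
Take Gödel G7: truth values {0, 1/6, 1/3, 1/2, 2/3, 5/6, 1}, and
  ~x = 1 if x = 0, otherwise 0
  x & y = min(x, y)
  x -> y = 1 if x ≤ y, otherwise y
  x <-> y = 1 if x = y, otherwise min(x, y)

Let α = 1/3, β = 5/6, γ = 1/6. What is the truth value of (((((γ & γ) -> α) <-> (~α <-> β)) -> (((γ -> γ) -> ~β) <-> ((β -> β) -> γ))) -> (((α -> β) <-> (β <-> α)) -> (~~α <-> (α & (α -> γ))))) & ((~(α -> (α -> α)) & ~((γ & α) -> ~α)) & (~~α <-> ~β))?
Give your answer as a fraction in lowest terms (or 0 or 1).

0

γ & γ = 1/6 & 1/6 = 1/6
(γ & γ) -> α = 1/6 -> 1/3 = 1
~α = ~1/3 = 0
~α <-> β = 0 <-> 5/6 = 0
((γ & γ) -> α) <-> (~α <-> β) = 1 <-> 0 = 0
γ -> γ = 1/6 -> 1/6 = 1
~β = ~5/6 = 0
(γ -> γ) -> ~β = 1 -> 0 = 0
β -> β = 5/6 -> 5/6 = 1
(β -> β) -> γ = 1 -> 1/6 = 1/6
((γ -> γ) -> ~β) <-> ((β -> β) -> γ) = 0 <-> 1/6 = 0
(((γ & γ) -> α) <-> (~α <-> β)) -> (((γ -> γ) -> ~β) <-> ((β -> β) -> γ)) = 0 -> 0 = 1
α -> β = 1/3 -> 5/6 = 1
β <-> α = 5/6 <-> 1/3 = 1/3
(α -> β) <-> (β <-> α) = 1 <-> 1/3 = 1/3
~α = ~1/3 = 0
~~α = ~0 = 1
α -> γ = 1/3 -> 1/6 = 1/6
α & (α -> γ) = 1/3 & 1/6 = 1/6
~~α <-> (α & (α -> γ)) = 1 <-> 1/6 = 1/6
((α -> β) <-> (β <-> α)) -> (~~α <-> (α & (α -> γ))) = 1/3 -> 1/6 = 1/6
((((γ & γ) -> α) <-> (~α <-> β)) -> (((γ -> γ) -> ~β) <-> ((β -> β) -> γ))) -> (((α -> β) <-> (β <-> α)) -> (~~α <-> (α & (α -> γ)))) = 1 -> 1/6 = 1/6
α -> α = 1/3 -> 1/3 = 1
α -> (α -> α) = 1/3 -> 1 = 1
~(α -> (α -> α)) = ~1 = 0
γ & α = 1/6 & 1/3 = 1/6
~α = ~1/3 = 0
(γ & α) -> ~α = 1/6 -> 0 = 0
~((γ & α) -> ~α) = ~0 = 1
~(α -> (α -> α)) & ~((γ & α) -> ~α) = 0 & 1 = 0
~α = ~1/3 = 0
~~α = ~0 = 1
~β = ~5/6 = 0
~~α <-> ~β = 1 <-> 0 = 0
(~(α -> (α -> α)) & ~((γ & α) -> ~α)) & (~~α <-> ~β) = 0 & 0 = 0
(((((γ & γ) -> α) <-> (~α <-> β)) -> (((γ -> γ) -> ~β) <-> ((β -> β) -> γ))) -> (((α -> β) <-> (β <-> α)) -> (~~α <-> (α & (α -> γ))))) & ((~(α -> (α -> α)) & ~((γ & α) -> ~α)) & (~~α <-> ~β)) = 1/6 & 0 = 0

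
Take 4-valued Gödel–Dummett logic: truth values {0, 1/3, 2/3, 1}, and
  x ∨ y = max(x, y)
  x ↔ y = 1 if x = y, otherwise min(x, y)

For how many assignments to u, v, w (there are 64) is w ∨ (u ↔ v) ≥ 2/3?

value 1: 28 assignments (counts)
value 2/3: 16 assignments (counts)
value 1/3: 14 assignments
value 0: 6 assignments
So 44 of the 64 assignments meet the threshold.

44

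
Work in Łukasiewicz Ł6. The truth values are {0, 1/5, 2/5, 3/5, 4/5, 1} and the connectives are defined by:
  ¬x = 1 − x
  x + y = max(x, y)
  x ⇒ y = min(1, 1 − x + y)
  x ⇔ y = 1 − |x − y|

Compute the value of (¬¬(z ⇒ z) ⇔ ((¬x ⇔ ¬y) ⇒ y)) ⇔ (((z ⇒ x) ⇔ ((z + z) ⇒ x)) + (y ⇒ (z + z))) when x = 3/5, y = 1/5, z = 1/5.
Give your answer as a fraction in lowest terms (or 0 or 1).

3/5

z ⇒ z = 1/5 ⇒ 1/5 = 1
¬(z ⇒ z) = ¬1 = 0
¬¬(z ⇒ z) = ¬0 = 1
¬x = ¬3/5 = 2/5
¬y = ¬1/5 = 4/5
¬x ⇔ ¬y = 2/5 ⇔ 4/5 = 3/5
(¬x ⇔ ¬y) ⇒ y = 3/5 ⇒ 1/5 = 3/5
¬¬(z ⇒ z) ⇔ ((¬x ⇔ ¬y) ⇒ y) = 1 ⇔ 3/5 = 3/5
z ⇒ x = 1/5 ⇒ 3/5 = 1
z + z = 1/5 + 1/5 = 1/5
(z + z) ⇒ x = 1/5 ⇒ 3/5 = 1
(z ⇒ x) ⇔ ((z + z) ⇒ x) = 1 ⇔ 1 = 1
z + z = 1/5 + 1/5 = 1/5
y ⇒ (z + z) = 1/5 ⇒ 1/5 = 1
((z ⇒ x) ⇔ ((z + z) ⇒ x)) + (y ⇒ (z + z)) = 1 + 1 = 1
(¬¬(z ⇒ z) ⇔ ((¬x ⇔ ¬y) ⇒ y)) ⇔ (((z ⇒ x) ⇔ ((z + z) ⇒ x)) + (y ⇒ (z + z))) = 3/5 ⇔ 1 = 3/5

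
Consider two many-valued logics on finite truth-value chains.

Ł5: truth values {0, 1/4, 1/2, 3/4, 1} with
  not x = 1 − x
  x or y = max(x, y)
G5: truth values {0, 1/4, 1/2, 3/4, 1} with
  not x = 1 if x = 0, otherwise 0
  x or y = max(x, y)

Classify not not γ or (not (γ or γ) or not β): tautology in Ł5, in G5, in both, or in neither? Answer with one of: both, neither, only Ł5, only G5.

only G5

In Ł5: at β = 1/4, γ = 1/4 the value is 3/4 — not a tautology.
In G5: every assignment gives 1 — tautology.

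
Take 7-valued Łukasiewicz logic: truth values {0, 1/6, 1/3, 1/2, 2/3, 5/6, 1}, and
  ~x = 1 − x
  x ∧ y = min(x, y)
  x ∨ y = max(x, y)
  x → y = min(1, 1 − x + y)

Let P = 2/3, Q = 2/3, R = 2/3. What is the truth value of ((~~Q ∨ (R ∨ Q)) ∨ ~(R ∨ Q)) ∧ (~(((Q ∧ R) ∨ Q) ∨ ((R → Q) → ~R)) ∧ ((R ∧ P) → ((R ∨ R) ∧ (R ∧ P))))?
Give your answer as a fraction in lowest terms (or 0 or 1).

~Q = ~2/3 = 1/3
~~Q = ~1/3 = 2/3
R ∨ Q = 2/3 ∨ 2/3 = 2/3
~~Q ∨ (R ∨ Q) = 2/3 ∨ 2/3 = 2/3
R ∨ Q = 2/3 ∨ 2/3 = 2/3
~(R ∨ Q) = ~2/3 = 1/3
(~~Q ∨ (R ∨ Q)) ∨ ~(R ∨ Q) = 2/3 ∨ 1/3 = 2/3
Q ∧ R = 2/3 ∧ 2/3 = 2/3
(Q ∧ R) ∨ Q = 2/3 ∨ 2/3 = 2/3
R → Q = 2/3 → 2/3 = 1
~R = ~2/3 = 1/3
(R → Q) → ~R = 1 → 1/3 = 1/3
((Q ∧ R) ∨ Q) ∨ ((R → Q) → ~R) = 2/3 ∨ 1/3 = 2/3
~(((Q ∧ R) ∨ Q) ∨ ((R → Q) → ~R)) = ~2/3 = 1/3
R ∧ P = 2/3 ∧ 2/3 = 2/3
R ∨ R = 2/3 ∨ 2/3 = 2/3
R ∧ P = 2/3 ∧ 2/3 = 2/3
(R ∨ R) ∧ (R ∧ P) = 2/3 ∧ 2/3 = 2/3
(R ∧ P) → ((R ∨ R) ∧ (R ∧ P)) = 2/3 → 2/3 = 1
~(((Q ∧ R) ∨ Q) ∨ ((R → Q) → ~R)) ∧ ((R ∧ P) → ((R ∨ R) ∧ (R ∧ P))) = 1/3 ∧ 1 = 1/3
((~~Q ∨ (R ∨ Q)) ∨ ~(R ∨ Q)) ∧ (~(((Q ∧ R) ∨ Q) ∨ ((R → Q) → ~R)) ∧ ((R ∧ P) → ((R ∨ R) ∧ (R ∧ P)))) = 2/3 ∧ 1/3 = 1/3

1/3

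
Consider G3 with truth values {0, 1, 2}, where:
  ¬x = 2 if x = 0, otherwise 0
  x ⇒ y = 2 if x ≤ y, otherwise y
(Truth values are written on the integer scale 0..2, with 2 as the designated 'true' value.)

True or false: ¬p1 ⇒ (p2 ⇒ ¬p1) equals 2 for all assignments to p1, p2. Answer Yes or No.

Yes

p1 = 0, p2 = 0 ↦ 2
p1 = 0, p2 = 1 ↦ 2
p1 = 0, p2 = 2 ↦ 2
p1 = 1, p2 = 0 ↦ 2
p1 = 1, p2 = 1 ↦ 2
p1 = 1, p2 = 2 ↦ 2
p1 = 2, p2 = 0 ↦ 2
p1 = 2, p2 = 1 ↦ 2
p1 = 2, p2 = 2 ↦ 2
Every assignment gives a value ≥ 2.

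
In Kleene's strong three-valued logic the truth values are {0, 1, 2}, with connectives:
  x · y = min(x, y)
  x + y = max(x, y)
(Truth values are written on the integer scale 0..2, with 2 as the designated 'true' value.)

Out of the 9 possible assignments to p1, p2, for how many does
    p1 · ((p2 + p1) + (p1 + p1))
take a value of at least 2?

3

p1 = 0, p2 = 0 ↦ 0  <
p1 = 0, p2 = 1 ↦ 0  <
p1 = 0, p2 = 2 ↦ 0  <
p1 = 1, p2 = 0 ↦ 1  <
p1 = 1, p2 = 1 ↦ 1  <
p1 = 1, p2 = 2 ↦ 1  <
p1 = 2, p2 = 0 ↦ 2  ≥
p1 = 2, p2 = 1 ↦ 2  ≥
p1 = 2, p2 = 2 ↦ 2  ≥
So 3 of the 9 assignments meet the threshold.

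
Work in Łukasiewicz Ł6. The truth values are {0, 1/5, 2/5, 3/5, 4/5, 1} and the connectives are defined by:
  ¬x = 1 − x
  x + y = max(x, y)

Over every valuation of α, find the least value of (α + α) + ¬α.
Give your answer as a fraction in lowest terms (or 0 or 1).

3/5

Take α = 2/5:
α + α = 2/5 + 2/5 = 2/5
¬α = ¬2/5 = 3/5
(α + α) + ¬α = 2/5 + 3/5 = 3/5
No assignment yields a value below 3/5, so this is the minimum.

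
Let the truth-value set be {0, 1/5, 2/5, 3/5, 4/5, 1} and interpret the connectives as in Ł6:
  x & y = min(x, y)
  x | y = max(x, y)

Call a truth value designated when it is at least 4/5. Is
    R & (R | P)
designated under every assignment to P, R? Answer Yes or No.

No

Counterexample: take P = 0, R = 0.
R | P = 0 | 0 = 0
R & (R | P) = 0 & 0 = 0
This gives 0, which is below 4/5.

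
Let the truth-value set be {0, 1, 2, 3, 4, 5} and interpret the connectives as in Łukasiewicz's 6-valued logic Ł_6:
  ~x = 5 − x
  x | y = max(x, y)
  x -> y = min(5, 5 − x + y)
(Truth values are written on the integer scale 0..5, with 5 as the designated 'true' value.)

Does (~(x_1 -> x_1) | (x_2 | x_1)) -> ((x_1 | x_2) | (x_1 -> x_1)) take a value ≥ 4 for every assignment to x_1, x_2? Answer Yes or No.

Yes

At x_1 = 4, x_2 = 3, for instance:
x_1 -> x_1 = 4 -> 4 = 5
~(x_1 -> x_1) = ~5 = 0
x_2 | x_1 = 3 | 4 = 4
~(x_1 -> x_1) | (x_2 | x_1) = 0 | 4 = 4
x_1 | x_2 = 4 | 3 = 4
x_1 -> x_1 = 4 -> 4 = 5
(x_1 | x_2) | (x_1 -> x_1) = 4 | 5 = 5
(~(x_1 -> x_1) | (x_2 | x_1)) -> ((x_1 | x_2) | (x_1 -> x_1)) = 4 -> 5 = 5
and checking the remaining 35 assignments likewise gives ≥ 4 in every case.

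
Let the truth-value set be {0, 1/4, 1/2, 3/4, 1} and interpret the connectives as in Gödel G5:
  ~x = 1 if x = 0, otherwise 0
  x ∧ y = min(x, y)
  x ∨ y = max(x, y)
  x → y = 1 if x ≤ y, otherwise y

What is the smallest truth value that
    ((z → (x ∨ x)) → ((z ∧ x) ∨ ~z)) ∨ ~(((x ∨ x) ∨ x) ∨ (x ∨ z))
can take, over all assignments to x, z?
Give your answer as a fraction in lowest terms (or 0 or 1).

1/4

Take x = 1/4, z = 1/4:
x ∨ x = 1/4 ∨ 1/4 = 1/4
z → (x ∨ x) = 1/4 → 1/4 = 1
z ∧ x = 1/4 ∧ 1/4 = 1/4
~z = ~1/4 = 0
(z ∧ x) ∨ ~z = 1/4 ∨ 0 = 1/4
(z → (x ∨ x)) → ((z ∧ x) ∨ ~z) = 1 → 1/4 = 1/4
x ∨ x = 1/4 ∨ 1/4 = 1/4
(x ∨ x) ∨ x = 1/4 ∨ 1/4 = 1/4
x ∨ z = 1/4 ∨ 1/4 = 1/4
((x ∨ x) ∨ x) ∨ (x ∨ z) = 1/4 ∨ 1/4 = 1/4
~(((x ∨ x) ∨ x) ∨ (x ∨ z)) = ~1/4 = 0
((z → (x ∨ x)) → ((z ∧ x) ∨ ~z)) ∨ ~(((x ∨ x) ∨ x) ∨ (x ∨ z)) = 1/4 ∨ 0 = 1/4
No assignment yields a value below 1/4, so this is the minimum.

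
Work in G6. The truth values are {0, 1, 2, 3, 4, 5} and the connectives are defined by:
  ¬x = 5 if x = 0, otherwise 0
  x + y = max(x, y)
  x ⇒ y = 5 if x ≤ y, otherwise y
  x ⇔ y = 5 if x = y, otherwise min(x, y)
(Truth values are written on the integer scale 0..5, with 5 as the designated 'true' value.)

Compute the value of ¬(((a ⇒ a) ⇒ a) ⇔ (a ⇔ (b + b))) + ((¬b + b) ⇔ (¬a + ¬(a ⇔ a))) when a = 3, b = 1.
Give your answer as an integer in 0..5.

a ⇒ a = 3 ⇒ 3 = 5
(a ⇒ a) ⇒ a = 5 ⇒ 3 = 3
b + b = 1 + 1 = 1
a ⇔ (b + b) = 3 ⇔ 1 = 1
((a ⇒ a) ⇒ a) ⇔ (a ⇔ (b + b)) = 3 ⇔ 1 = 1
¬(((a ⇒ a) ⇒ a) ⇔ (a ⇔ (b + b))) = ¬1 = 0
¬b = ¬1 = 0
¬b + b = 0 + 1 = 1
¬a = ¬3 = 0
a ⇔ a = 3 ⇔ 3 = 5
¬(a ⇔ a) = ¬5 = 0
¬a + ¬(a ⇔ a) = 0 + 0 = 0
(¬b + b) ⇔ (¬a + ¬(a ⇔ a)) = 1 ⇔ 0 = 0
¬(((a ⇒ a) ⇒ a) ⇔ (a ⇔ (b + b))) + ((¬b + b) ⇔ (¬a + ¬(a ⇔ a))) = 0 + 0 = 0

0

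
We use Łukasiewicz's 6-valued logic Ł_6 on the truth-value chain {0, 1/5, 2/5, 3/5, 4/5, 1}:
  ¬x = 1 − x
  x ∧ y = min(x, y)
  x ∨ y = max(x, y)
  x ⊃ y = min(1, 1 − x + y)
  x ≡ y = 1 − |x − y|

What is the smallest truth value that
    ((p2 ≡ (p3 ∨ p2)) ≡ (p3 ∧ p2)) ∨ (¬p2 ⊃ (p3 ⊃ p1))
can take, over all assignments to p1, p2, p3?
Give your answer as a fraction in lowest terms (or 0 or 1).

3/5

Take p1 = 0, p2 = 0, p3 = 2/5:
p3 ∨ p2 = 2/5 ∨ 0 = 2/5
p2 ≡ (p3 ∨ p2) = 0 ≡ 2/5 = 3/5
p3 ∧ p2 = 2/5 ∧ 0 = 0
(p2 ≡ (p3 ∨ p2)) ≡ (p3 ∧ p2) = 3/5 ≡ 0 = 2/5
¬p2 = ¬0 = 1
p3 ⊃ p1 = 2/5 ⊃ 0 = 3/5
¬p2 ⊃ (p3 ⊃ p1) = 1 ⊃ 3/5 = 3/5
((p2 ≡ (p3 ∨ p2)) ≡ (p3 ∧ p2)) ∨ (¬p2 ⊃ (p3 ⊃ p1)) = 2/5 ∨ 3/5 = 3/5
No assignment yields a value below 3/5, so this is the minimum.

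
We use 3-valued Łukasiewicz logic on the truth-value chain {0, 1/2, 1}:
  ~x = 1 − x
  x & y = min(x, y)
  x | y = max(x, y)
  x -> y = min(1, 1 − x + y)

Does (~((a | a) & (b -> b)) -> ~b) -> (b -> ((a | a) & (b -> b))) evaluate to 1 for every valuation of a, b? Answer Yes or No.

a = 0, b = 0 ↦ 1
a = 0, b = 1/2 ↦ 1
a = 0, b = 1 ↦ 1
a = 1/2, b = 0 ↦ 1
a = 1/2, b = 1/2 ↦ 1
a = 1/2, b = 1 ↦ 1
a = 1, b = 0 ↦ 1
a = 1, b = 1/2 ↦ 1
a = 1, b = 1 ↦ 1
Every assignment gives a value ≥ 1.

Yes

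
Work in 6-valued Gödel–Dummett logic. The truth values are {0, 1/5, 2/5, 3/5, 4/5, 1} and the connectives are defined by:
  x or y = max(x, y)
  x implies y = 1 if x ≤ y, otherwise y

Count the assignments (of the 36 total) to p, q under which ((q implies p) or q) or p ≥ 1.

26

value 1: 26 assignments (counts)
value 4/5: 4 assignments
value 3/5: 3 assignments
value 2/5: 2 assignments
value 1/5: 1 assignment
So 26 of the 36 assignments meet the threshold.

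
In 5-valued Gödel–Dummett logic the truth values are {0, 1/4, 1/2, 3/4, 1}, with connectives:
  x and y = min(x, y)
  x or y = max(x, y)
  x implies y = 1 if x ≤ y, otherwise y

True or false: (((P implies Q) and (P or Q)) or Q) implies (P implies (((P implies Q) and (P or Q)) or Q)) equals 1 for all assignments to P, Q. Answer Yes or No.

At P = 1/2, Q = 1, for instance:
P implies Q = 1/2 implies 1 = 1
P or Q = 1/2 or 1 = 1
(P implies Q) and (P or Q) = 1 and 1 = 1
((P implies Q) and (P or Q)) or Q = 1 or 1 = 1
P implies (((P implies Q) and (P or Q)) or Q) = 1/2 implies 1 = 1
(((P implies Q) and (P or Q)) or Q) implies (P implies (((P implies Q) and (P or Q)) or Q)) = 1 implies 1 = 1
and checking the remaining 24 assignments likewise gives ≥ 1 in every case.

Yes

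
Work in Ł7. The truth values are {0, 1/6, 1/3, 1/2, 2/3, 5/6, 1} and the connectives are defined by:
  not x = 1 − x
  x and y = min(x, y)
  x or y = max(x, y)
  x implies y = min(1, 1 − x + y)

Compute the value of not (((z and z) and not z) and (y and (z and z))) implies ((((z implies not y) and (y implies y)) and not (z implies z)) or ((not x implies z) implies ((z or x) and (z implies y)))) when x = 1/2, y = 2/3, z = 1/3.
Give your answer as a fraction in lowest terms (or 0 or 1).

1

z and z = 1/3 and 1/3 = 1/3
not z = not 1/3 = 2/3
(z and z) and not z = 1/3 and 2/3 = 1/3
z and z = 1/3 and 1/3 = 1/3
y and (z and z) = 2/3 and 1/3 = 1/3
((z and z) and not z) and (y and (z and z)) = 1/3 and 1/3 = 1/3
not (((z and z) and not z) and (y and (z and z))) = not 1/3 = 2/3
not y = not 2/3 = 1/3
z implies not y = 1/3 implies 1/3 = 1
y implies y = 2/3 implies 2/3 = 1
(z implies not y) and (y implies y) = 1 and 1 = 1
z implies z = 1/3 implies 1/3 = 1
not (z implies z) = not 1 = 0
((z implies not y) and (y implies y)) and not (z implies z) = 1 and 0 = 0
not x = not 1/2 = 1/2
not x implies z = 1/2 implies 1/3 = 5/6
z or x = 1/3 or 1/2 = 1/2
z implies y = 1/3 implies 2/3 = 1
(z or x) and (z implies y) = 1/2 and 1 = 1/2
(not x implies z) implies ((z or x) and (z implies y)) = 5/6 implies 1/2 = 2/3
(((z implies not y) and (y implies y)) and not (z implies z)) or ((not x implies z) implies ((z or x) and (z implies y))) = 0 or 2/3 = 2/3
not (((z and z) and not z) and (y and (z and z))) implies ((((z implies not y) and (y implies y)) and not (z implies z)) or ((not x implies z) implies ((z or x) and (z implies y)))) = 2/3 implies 2/3 = 1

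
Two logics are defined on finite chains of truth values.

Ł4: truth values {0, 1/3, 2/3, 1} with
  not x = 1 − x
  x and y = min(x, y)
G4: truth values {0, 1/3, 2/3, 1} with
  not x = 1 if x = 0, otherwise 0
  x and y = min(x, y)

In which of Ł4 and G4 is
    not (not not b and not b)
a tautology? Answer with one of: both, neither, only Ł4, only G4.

only G4

In Ł4: at b = 1/3 the value is 2/3 — not a tautology.
In G4: every assignment gives 1 — tautology.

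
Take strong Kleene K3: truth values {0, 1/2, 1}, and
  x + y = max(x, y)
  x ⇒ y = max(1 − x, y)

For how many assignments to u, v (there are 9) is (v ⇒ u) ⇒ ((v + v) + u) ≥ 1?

u = 0, v = 0 ↦ 0  <
u = 0, v = 1/2 ↦ 1/2  <
u = 0, v = 1 ↦ 1  ≥
u = 1/2, v = 0 ↦ 1/2  <
u = 1/2, v = 1/2 ↦ 1/2  <
u = 1/2, v = 1 ↦ 1  ≥
u = 1, v = 0 ↦ 1  ≥
u = 1, v = 1/2 ↦ 1  ≥
u = 1, v = 1 ↦ 1  ≥
So 5 of the 9 assignments meet the threshold.

5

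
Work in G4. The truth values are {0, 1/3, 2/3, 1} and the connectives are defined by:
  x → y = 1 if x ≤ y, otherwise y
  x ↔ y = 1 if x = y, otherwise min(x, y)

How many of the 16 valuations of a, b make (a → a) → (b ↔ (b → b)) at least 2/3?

8

a = 0, b = 0 ↦ 0  <
a = 0, b = 1/3 ↦ 1/3  <
a = 0, b = 2/3 ↦ 2/3  ≥
a = 0, b = 1 ↦ 1  ≥
a = 1/3, b = 0 ↦ 0  <
a = 1/3, b = 1/3 ↦ 1/3  <
a = 1/3, b = 2/3 ↦ 2/3  ≥
a = 1/3, b = 1 ↦ 1  ≥
a = 2/3, b = 0 ↦ 0  <
a = 2/3, b = 1/3 ↦ 1/3  <
a = 2/3, b = 2/3 ↦ 2/3  ≥
a = 2/3, b = 1 ↦ 1  ≥
a = 1, b = 0 ↦ 0  <
a = 1, b = 1/3 ↦ 1/3  <
a = 1, b = 2/3 ↦ 2/3  ≥
a = 1, b = 1 ↦ 1  ≥
So 8 of the 16 assignments meet the threshold.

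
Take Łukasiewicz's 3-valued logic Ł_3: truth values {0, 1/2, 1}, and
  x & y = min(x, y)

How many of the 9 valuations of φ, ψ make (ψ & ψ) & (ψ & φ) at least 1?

φ = 0, ψ = 0 ↦ 0  <
φ = 0, ψ = 1/2 ↦ 0  <
φ = 0, ψ = 1 ↦ 0  <
φ = 1/2, ψ = 0 ↦ 0  <
φ = 1/2, ψ = 1/2 ↦ 1/2  <
φ = 1/2, ψ = 1 ↦ 1/2  <
φ = 1, ψ = 0 ↦ 0  <
φ = 1, ψ = 1/2 ↦ 1/2  <
φ = 1, ψ = 1 ↦ 1  ≥
So 1 of the 9 assignments meets the threshold.

1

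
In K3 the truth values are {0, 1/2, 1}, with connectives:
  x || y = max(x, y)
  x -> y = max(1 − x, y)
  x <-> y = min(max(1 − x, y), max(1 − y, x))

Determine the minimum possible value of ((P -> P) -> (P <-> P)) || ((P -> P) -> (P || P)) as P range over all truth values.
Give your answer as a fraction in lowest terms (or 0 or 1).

1/2

Take P = 1/2:
P -> P = 1/2 -> 1/2 = 1/2
P <-> P = 1/2 <-> 1/2 = 1/2
(P -> P) -> (P <-> P) = 1/2 -> 1/2 = 1/2
P -> P = 1/2 -> 1/2 = 1/2
P || P = 1/2 || 1/2 = 1/2
(P -> P) -> (P || P) = 1/2 -> 1/2 = 1/2
((P -> P) -> (P <-> P)) || ((P -> P) -> (P || P)) = 1/2 || 1/2 = 1/2
No assignment yields a value below 1/2, so this is the minimum.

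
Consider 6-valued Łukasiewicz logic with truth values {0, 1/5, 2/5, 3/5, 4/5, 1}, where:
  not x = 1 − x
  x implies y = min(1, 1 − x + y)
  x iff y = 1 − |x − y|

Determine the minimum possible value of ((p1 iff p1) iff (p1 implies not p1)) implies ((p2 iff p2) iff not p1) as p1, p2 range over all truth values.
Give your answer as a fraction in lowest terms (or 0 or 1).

Take p1 = 2/5, p2 = 0:
p1 iff p1 = 2/5 iff 2/5 = 1
not p1 = not 2/5 = 3/5
p1 implies not p1 = 2/5 implies 3/5 = 1
(p1 iff p1) iff (p1 implies not p1) = 1 iff 1 = 1
p2 iff p2 = 0 iff 0 = 1
not p1 = not 2/5 = 3/5
(p2 iff p2) iff not p1 = 1 iff 3/5 = 3/5
((p1 iff p1) iff (p1 implies not p1)) implies ((p2 iff p2) iff not p1) = 1 implies 3/5 = 3/5
No assignment yields a value below 3/5, so this is the minimum.

3/5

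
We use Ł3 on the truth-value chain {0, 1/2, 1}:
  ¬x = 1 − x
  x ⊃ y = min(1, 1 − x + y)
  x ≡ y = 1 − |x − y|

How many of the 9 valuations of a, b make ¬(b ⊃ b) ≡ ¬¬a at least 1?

3

a = 0, b = 0 ↦ 1  ≥
a = 0, b = 1/2 ↦ 1  ≥
a = 0, b = 1 ↦ 1  ≥
a = 1/2, b = 0 ↦ 1/2  <
a = 1/2, b = 1/2 ↦ 1/2  <
a = 1/2, b = 1 ↦ 1/2  <
a = 1, b = 0 ↦ 0  <
a = 1, b = 1/2 ↦ 0  <
a = 1, b = 1 ↦ 0  <
So 3 of the 9 assignments meet the threshold.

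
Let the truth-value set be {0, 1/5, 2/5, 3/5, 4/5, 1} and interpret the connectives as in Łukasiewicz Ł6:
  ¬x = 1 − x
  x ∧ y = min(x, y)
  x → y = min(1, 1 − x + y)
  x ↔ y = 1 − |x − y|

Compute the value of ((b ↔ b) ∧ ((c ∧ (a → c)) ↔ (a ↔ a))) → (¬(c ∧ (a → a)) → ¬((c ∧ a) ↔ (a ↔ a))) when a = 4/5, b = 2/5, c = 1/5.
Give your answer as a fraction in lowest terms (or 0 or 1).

1

b ↔ b = 2/5 ↔ 2/5 = 1
a → c = 4/5 → 1/5 = 2/5
c ∧ (a → c) = 1/5 ∧ 2/5 = 1/5
a ↔ a = 4/5 ↔ 4/5 = 1
(c ∧ (a → c)) ↔ (a ↔ a) = 1/5 ↔ 1 = 1/5
(b ↔ b) ∧ ((c ∧ (a → c)) ↔ (a ↔ a)) = 1 ∧ 1/5 = 1/5
a → a = 4/5 → 4/5 = 1
c ∧ (a → a) = 1/5 ∧ 1 = 1/5
¬(c ∧ (a → a)) = ¬1/5 = 4/5
c ∧ a = 1/5 ∧ 4/5 = 1/5
a ↔ a = 4/5 ↔ 4/5 = 1
(c ∧ a) ↔ (a ↔ a) = 1/5 ↔ 1 = 1/5
¬((c ∧ a) ↔ (a ↔ a)) = ¬1/5 = 4/5
¬(c ∧ (a → a)) → ¬((c ∧ a) ↔ (a ↔ a)) = 4/5 → 4/5 = 1
((b ↔ b) ∧ ((c ∧ (a → c)) ↔ (a ↔ a))) → (¬(c ∧ (a → a)) → ¬((c ∧ a) ↔ (a ↔ a))) = 1/5 → 1 = 1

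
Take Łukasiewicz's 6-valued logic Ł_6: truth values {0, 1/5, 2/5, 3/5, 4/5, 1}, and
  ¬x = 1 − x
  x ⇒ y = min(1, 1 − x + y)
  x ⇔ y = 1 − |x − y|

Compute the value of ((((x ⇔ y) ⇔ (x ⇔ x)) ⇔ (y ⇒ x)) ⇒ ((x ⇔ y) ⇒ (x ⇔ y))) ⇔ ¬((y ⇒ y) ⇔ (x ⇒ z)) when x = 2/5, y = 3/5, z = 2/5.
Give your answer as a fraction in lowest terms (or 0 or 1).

x ⇔ y = 2/5 ⇔ 3/5 = 4/5
x ⇔ x = 2/5 ⇔ 2/5 = 1
(x ⇔ y) ⇔ (x ⇔ x) = 4/5 ⇔ 1 = 4/5
y ⇒ x = 3/5 ⇒ 2/5 = 4/5
((x ⇔ y) ⇔ (x ⇔ x)) ⇔ (y ⇒ x) = 4/5 ⇔ 4/5 = 1
x ⇔ y = 2/5 ⇔ 3/5 = 4/5
x ⇔ y = 2/5 ⇔ 3/5 = 4/5
(x ⇔ y) ⇒ (x ⇔ y) = 4/5 ⇒ 4/5 = 1
(((x ⇔ y) ⇔ (x ⇔ x)) ⇔ (y ⇒ x)) ⇒ ((x ⇔ y) ⇒ (x ⇔ y)) = 1 ⇒ 1 = 1
y ⇒ y = 3/5 ⇒ 3/5 = 1
x ⇒ z = 2/5 ⇒ 2/5 = 1
(y ⇒ y) ⇔ (x ⇒ z) = 1 ⇔ 1 = 1
¬((y ⇒ y) ⇔ (x ⇒ z)) = ¬1 = 0
((((x ⇔ y) ⇔ (x ⇔ x)) ⇔ (y ⇒ x)) ⇒ ((x ⇔ y) ⇒ (x ⇔ y))) ⇔ ¬((y ⇒ y) ⇔ (x ⇒ z)) = 1 ⇔ 0 = 0

0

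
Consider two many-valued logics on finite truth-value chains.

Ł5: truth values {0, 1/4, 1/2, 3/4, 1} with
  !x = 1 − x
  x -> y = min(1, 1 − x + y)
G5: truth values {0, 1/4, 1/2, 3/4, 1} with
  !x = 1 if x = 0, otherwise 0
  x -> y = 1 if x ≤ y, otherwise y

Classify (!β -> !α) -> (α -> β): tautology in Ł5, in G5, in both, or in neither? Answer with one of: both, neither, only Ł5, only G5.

In Ł5: every assignment gives 1 — tautology.
In G5: at α = 1/2, β = 1/4 the value is 1/4 — not a tautology.

only Ł5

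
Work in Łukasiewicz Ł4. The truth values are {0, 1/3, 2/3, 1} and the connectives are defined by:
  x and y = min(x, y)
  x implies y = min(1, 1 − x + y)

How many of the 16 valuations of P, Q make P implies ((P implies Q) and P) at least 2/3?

14

P = 0, Q = 0 ↦ 1  ≥
P = 0, Q = 1/3 ↦ 1  ≥
P = 0, Q = 2/3 ↦ 1  ≥
P = 0, Q = 1 ↦ 1  ≥
P = 1/3, Q = 0 ↦ 1  ≥
P = 1/3, Q = 1/3 ↦ 1  ≥
P = 1/3, Q = 2/3 ↦ 1  ≥
P = 1/3, Q = 1 ↦ 1  ≥
P = 2/3, Q = 0 ↦ 2/3  ≥
P = 2/3, Q = 1/3 ↦ 1  ≥
P = 2/3, Q = 2/3 ↦ 1  ≥
P = 2/3, Q = 1 ↦ 1  ≥
P = 1, Q = 0 ↦ 0  <
P = 1, Q = 1/3 ↦ 1/3  <
P = 1, Q = 2/3 ↦ 2/3  ≥
P = 1, Q = 1 ↦ 1  ≥
So 14 of the 16 assignments meet the threshold.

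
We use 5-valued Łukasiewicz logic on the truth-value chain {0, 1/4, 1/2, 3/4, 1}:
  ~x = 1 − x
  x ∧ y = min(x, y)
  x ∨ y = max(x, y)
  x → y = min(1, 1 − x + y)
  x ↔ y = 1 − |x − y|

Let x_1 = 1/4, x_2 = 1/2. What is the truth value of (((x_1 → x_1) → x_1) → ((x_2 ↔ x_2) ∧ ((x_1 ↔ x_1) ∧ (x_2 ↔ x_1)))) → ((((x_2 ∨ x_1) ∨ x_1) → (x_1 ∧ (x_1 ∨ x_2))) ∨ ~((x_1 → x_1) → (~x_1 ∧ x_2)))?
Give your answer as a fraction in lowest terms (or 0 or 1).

3/4

x_1 → x_1 = 1/4 → 1/4 = 1
(x_1 → x_1) → x_1 = 1 → 1/4 = 1/4
x_2 ↔ x_2 = 1/2 ↔ 1/2 = 1
x_1 ↔ x_1 = 1/4 ↔ 1/4 = 1
x_2 ↔ x_1 = 1/2 ↔ 1/4 = 3/4
(x_1 ↔ x_1) ∧ (x_2 ↔ x_1) = 1 ∧ 3/4 = 3/4
(x_2 ↔ x_2) ∧ ((x_1 ↔ x_1) ∧ (x_2 ↔ x_1)) = 1 ∧ 3/4 = 3/4
((x_1 → x_1) → x_1) → ((x_2 ↔ x_2) ∧ ((x_1 ↔ x_1) ∧ (x_2 ↔ x_1))) = 1/4 → 3/4 = 1
x_2 ∨ x_1 = 1/2 ∨ 1/4 = 1/2
(x_2 ∨ x_1) ∨ x_1 = 1/2 ∨ 1/4 = 1/2
x_1 ∨ x_2 = 1/4 ∨ 1/2 = 1/2
x_1 ∧ (x_1 ∨ x_2) = 1/4 ∧ 1/2 = 1/4
((x_2 ∨ x_1) ∨ x_1) → (x_1 ∧ (x_1 ∨ x_2)) = 1/2 → 1/4 = 3/4
x_1 → x_1 = 1/4 → 1/4 = 1
~x_1 = ~1/4 = 3/4
~x_1 ∧ x_2 = 3/4 ∧ 1/2 = 1/2
(x_1 → x_1) → (~x_1 ∧ x_2) = 1 → 1/2 = 1/2
~((x_1 → x_1) → (~x_1 ∧ x_2)) = ~1/2 = 1/2
(((x_2 ∨ x_1) ∨ x_1) → (x_1 ∧ (x_1 ∨ x_2))) ∨ ~((x_1 → x_1) → (~x_1 ∧ x_2)) = 3/4 ∨ 1/2 = 3/4
(((x_1 → x_1) → x_1) → ((x_2 ↔ x_2) ∧ ((x_1 ↔ x_1) ∧ (x_2 ↔ x_1)))) → ((((x_2 ∨ x_1) ∨ x_1) → (x_1 ∧ (x_1 ∨ x_2))) ∨ ~((x_1 → x_1) → (~x_1 ∧ x_2))) = 1 → 3/4 = 3/4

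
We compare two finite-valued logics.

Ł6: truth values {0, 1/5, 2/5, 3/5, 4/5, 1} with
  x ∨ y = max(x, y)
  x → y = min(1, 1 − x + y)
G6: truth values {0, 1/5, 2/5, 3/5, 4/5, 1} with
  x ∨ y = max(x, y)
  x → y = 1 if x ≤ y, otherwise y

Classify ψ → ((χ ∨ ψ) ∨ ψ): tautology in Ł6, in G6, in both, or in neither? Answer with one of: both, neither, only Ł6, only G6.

both

In Ł6: every assignment gives 1 — tautology.
In G6: every assignment gives 1 — tautology.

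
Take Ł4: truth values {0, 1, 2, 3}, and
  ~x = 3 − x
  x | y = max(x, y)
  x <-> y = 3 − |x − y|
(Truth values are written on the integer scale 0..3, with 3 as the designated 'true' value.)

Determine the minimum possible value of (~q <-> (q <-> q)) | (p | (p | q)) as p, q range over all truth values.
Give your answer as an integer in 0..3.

Take p = 0, q = 1:
~q = ~1 = 2
q <-> q = 1 <-> 1 = 3
~q <-> (q <-> q) = 2 <-> 3 = 2
p | q = 0 | 1 = 1
p | (p | q) = 0 | 1 = 1
(~q <-> (q <-> q)) | (p | (p | q)) = 2 | 1 = 2
No assignment yields a value below 2, so this is the minimum.

2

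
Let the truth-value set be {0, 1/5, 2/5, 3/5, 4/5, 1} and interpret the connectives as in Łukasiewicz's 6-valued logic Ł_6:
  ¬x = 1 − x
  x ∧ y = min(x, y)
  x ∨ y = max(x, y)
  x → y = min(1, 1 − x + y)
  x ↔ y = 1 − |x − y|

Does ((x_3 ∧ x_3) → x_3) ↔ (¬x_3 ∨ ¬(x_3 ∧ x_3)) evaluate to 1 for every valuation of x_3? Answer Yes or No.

No

Counterexample: take x_3 = 1/5.
x_3 ∧ x_3 = 1/5 ∧ 1/5 = 1/5
(x_3 ∧ x_3) → x_3 = 1/5 → 1/5 = 1
¬x_3 = ¬1/5 = 4/5
x_3 ∧ x_3 = 1/5 ∧ 1/5 = 1/5
¬(x_3 ∧ x_3) = ¬1/5 = 4/5
¬x_3 ∨ ¬(x_3 ∧ x_3) = 4/5 ∨ 4/5 = 4/5
((x_3 ∧ x_3) → x_3) ↔ (¬x_3 ∨ ¬(x_3 ∧ x_3)) = 1 ↔ 4/5 = 4/5
This gives 4/5 ≠ 1.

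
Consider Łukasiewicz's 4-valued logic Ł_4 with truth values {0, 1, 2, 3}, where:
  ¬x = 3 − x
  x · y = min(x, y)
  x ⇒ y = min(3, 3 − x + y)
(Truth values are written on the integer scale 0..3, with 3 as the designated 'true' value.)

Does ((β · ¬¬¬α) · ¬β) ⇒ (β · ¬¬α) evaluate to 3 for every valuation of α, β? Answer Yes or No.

No

Counterexample: take α = 0, β = 1.
¬α = ¬0 = 3
¬¬α = ¬3 = 0
¬¬¬α = ¬0 = 3
β · ¬¬¬α = 1 · 3 = 1
¬β = ¬1 = 2
(β · ¬¬¬α) · ¬β = 1 · 2 = 1
¬α = ¬0 = 3
¬¬α = ¬3 = 0
β · ¬¬α = 1 · 0 = 0
((β · ¬¬¬α) · ¬β) ⇒ (β · ¬¬α) = 1 ⇒ 0 = 2
This gives 2 ≠ 3.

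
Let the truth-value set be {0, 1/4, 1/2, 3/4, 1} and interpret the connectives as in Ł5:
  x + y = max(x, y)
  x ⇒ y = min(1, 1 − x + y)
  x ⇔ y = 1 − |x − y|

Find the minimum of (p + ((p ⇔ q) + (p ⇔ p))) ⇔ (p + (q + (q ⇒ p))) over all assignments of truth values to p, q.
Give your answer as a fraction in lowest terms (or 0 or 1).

Take p = 0, q = 1/2:
p ⇔ q = 0 ⇔ 1/2 = 1/2
p ⇔ p = 0 ⇔ 0 = 1
(p ⇔ q) + (p ⇔ p) = 1/2 + 1 = 1
p + ((p ⇔ q) + (p ⇔ p)) = 0 + 1 = 1
q ⇒ p = 1/2 ⇒ 0 = 1/2
q + (q ⇒ p) = 1/2 + 1/2 = 1/2
p + (q + (q ⇒ p)) = 0 + 1/2 = 1/2
(p + ((p ⇔ q) + (p ⇔ p))) ⇔ (p + (q + (q ⇒ p))) = 1 ⇔ 1/2 = 1/2
No assignment yields a value below 1/2, so this is the minimum.

1/2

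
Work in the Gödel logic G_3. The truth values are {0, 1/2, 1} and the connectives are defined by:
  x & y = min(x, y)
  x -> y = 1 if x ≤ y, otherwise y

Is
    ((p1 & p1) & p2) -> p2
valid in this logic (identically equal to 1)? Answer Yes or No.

p1 = 0, p2 = 0 ↦ 1
p1 = 0, p2 = 1/2 ↦ 1
p1 = 0, p2 = 1 ↦ 1
p1 = 1/2, p2 = 0 ↦ 1
p1 = 1/2, p2 = 1/2 ↦ 1
p1 = 1/2, p2 = 1 ↦ 1
p1 = 1, p2 = 0 ↦ 1
p1 = 1, p2 = 1/2 ↦ 1
p1 = 1, p2 = 1 ↦ 1
Every assignment gives a value ≥ 1.

Yes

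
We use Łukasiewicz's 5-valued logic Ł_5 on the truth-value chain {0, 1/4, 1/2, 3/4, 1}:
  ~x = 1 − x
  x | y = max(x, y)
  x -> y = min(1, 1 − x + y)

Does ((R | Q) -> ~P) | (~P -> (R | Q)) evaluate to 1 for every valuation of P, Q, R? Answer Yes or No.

At P = 3/4, Q = 0, R = 3/4, for instance:
R | Q = 3/4 | 0 = 3/4
~P = ~3/4 = 1/4
(R | Q) -> ~P = 3/4 -> 1/4 = 1/2
~P -> (R | Q) = 1/4 -> 3/4 = 1
((R | Q) -> ~P) | (~P -> (R | Q)) = 1/2 | 1 = 1
and checking the remaining 124 assignments likewise gives ≥ 1 in every case.

Yes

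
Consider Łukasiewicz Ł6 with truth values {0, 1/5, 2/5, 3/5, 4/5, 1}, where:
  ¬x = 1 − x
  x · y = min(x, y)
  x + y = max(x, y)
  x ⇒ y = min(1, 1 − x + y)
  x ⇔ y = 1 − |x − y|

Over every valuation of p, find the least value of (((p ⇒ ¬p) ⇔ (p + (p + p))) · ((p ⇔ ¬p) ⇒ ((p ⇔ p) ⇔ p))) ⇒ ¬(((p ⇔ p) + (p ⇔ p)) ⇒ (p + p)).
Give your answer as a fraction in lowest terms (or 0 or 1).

3/5

Take p = 3/5:
¬p = ¬3/5 = 2/5
p ⇒ ¬p = 3/5 ⇒ 2/5 = 4/5
p + p = 3/5 + 3/5 = 3/5
p + (p + p) = 3/5 + 3/5 = 3/5
(p ⇒ ¬p) ⇔ (p + (p + p)) = 4/5 ⇔ 3/5 = 4/5
¬p = ¬3/5 = 2/5
p ⇔ ¬p = 3/5 ⇔ 2/5 = 4/5
p ⇔ p = 3/5 ⇔ 3/5 = 1
(p ⇔ p) ⇔ p = 1 ⇔ 3/5 = 3/5
(p ⇔ ¬p) ⇒ ((p ⇔ p) ⇔ p) = 4/5 ⇒ 3/5 = 4/5
((p ⇒ ¬p) ⇔ (p + (p + p))) · ((p ⇔ ¬p) ⇒ ((p ⇔ p) ⇔ p)) = 4/5 · 4/5 = 4/5
p ⇔ p = 3/5 ⇔ 3/5 = 1
p ⇔ p = 3/5 ⇔ 3/5 = 1
(p ⇔ p) + (p ⇔ p) = 1 + 1 = 1
p + p = 3/5 + 3/5 = 3/5
((p ⇔ p) + (p ⇔ p)) ⇒ (p + p) = 1 ⇒ 3/5 = 3/5
¬(((p ⇔ p) + (p ⇔ p)) ⇒ (p + p)) = ¬3/5 = 2/5
(((p ⇒ ¬p) ⇔ (p + (p + p))) · ((p ⇔ ¬p) ⇒ ((p ⇔ p) ⇔ p))) ⇒ ¬(((p ⇔ p) + (p ⇔ p)) ⇒ (p + p)) = 4/5 ⇒ 2/5 = 3/5
No assignment yields a value below 3/5, so this is the minimum.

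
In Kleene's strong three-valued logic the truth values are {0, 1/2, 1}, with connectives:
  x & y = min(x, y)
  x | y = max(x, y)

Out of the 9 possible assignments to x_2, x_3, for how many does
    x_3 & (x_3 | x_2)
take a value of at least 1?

x_2 = 0, x_3 = 0 ↦ 0  <
x_2 = 0, x_3 = 1/2 ↦ 1/2  <
x_2 = 0, x_3 = 1 ↦ 1  ≥
x_2 = 1/2, x_3 = 0 ↦ 0  <
x_2 = 1/2, x_3 = 1/2 ↦ 1/2  <
x_2 = 1/2, x_3 = 1 ↦ 1  ≥
x_2 = 1, x_3 = 0 ↦ 0  <
x_2 = 1, x_3 = 1/2 ↦ 1/2  <
x_2 = 1, x_3 = 1 ↦ 1  ≥
So 3 of the 9 assignments meet the threshold.

3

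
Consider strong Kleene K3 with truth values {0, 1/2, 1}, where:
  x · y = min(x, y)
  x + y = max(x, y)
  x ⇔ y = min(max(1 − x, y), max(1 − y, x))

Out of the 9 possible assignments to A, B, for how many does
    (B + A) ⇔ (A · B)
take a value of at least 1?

A = 0, B = 0 ↦ 1  ≥
A = 0, B = 1/2 ↦ 1/2  <
A = 0, B = 1 ↦ 0  <
A = 1/2, B = 0 ↦ 1/2  <
A = 1/2, B = 1/2 ↦ 1/2  <
A = 1/2, B = 1 ↦ 1/2  <
A = 1, B = 0 ↦ 0  <
A = 1, B = 1/2 ↦ 1/2  <
A = 1, B = 1 ↦ 1  ≥
So 2 of the 9 assignments meet the threshold.

2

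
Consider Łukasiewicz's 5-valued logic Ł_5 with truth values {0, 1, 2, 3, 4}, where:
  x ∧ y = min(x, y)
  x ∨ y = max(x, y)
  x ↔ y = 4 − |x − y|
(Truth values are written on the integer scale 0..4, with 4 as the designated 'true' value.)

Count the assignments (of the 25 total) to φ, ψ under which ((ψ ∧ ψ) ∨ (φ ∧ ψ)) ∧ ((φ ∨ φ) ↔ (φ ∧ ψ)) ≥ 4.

value 4: 5 assignments (counts)
value 3: 5 assignments
value 2: 5 assignments
value 1: 5 assignments
value 0: 5 assignments
So 5 of the 25 assignments meet the threshold.

5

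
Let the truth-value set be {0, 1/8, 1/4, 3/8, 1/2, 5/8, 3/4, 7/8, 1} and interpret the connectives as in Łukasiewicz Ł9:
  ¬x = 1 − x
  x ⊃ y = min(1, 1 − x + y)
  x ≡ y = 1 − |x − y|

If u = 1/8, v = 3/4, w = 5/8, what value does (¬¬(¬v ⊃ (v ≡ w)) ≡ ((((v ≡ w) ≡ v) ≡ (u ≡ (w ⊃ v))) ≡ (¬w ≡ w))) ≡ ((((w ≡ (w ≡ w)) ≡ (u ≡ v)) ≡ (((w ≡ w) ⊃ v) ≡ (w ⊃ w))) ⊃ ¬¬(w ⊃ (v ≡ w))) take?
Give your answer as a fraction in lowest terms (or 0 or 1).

1/2

¬v = ¬3/4 = 1/4
v ≡ w = 3/4 ≡ 5/8 = 7/8
¬v ⊃ (v ≡ w) = 1/4 ⊃ 7/8 = 1
¬(¬v ⊃ (v ≡ w)) = ¬1 = 0
¬¬(¬v ⊃ (v ≡ w)) = ¬0 = 1
v ≡ w = 3/4 ≡ 5/8 = 7/8
(v ≡ w) ≡ v = 7/8 ≡ 3/4 = 7/8
w ⊃ v = 5/8 ⊃ 3/4 = 1
u ≡ (w ⊃ v) = 1/8 ≡ 1 = 1/8
((v ≡ w) ≡ v) ≡ (u ≡ (w ⊃ v)) = 7/8 ≡ 1/8 = 1/4
¬w = ¬5/8 = 3/8
¬w ≡ w = 3/8 ≡ 5/8 = 3/4
(((v ≡ w) ≡ v) ≡ (u ≡ (w ⊃ v))) ≡ (¬w ≡ w) = 1/4 ≡ 3/4 = 1/2
¬¬(¬v ⊃ (v ≡ w)) ≡ ((((v ≡ w) ≡ v) ≡ (u ≡ (w ⊃ v))) ≡ (¬w ≡ w)) = 1 ≡ 1/2 = 1/2
w ≡ w = 5/8 ≡ 5/8 = 1
w ≡ (w ≡ w) = 5/8 ≡ 1 = 5/8
u ≡ v = 1/8 ≡ 3/4 = 3/8
(w ≡ (w ≡ w)) ≡ (u ≡ v) = 5/8 ≡ 3/8 = 3/4
w ≡ w = 5/8 ≡ 5/8 = 1
(w ≡ w) ⊃ v = 1 ⊃ 3/4 = 3/4
w ⊃ w = 5/8 ⊃ 5/8 = 1
((w ≡ w) ⊃ v) ≡ (w ⊃ w) = 3/4 ≡ 1 = 3/4
((w ≡ (w ≡ w)) ≡ (u ≡ v)) ≡ (((w ≡ w) ⊃ v) ≡ (w ⊃ w)) = 3/4 ≡ 3/4 = 1
v ≡ w = 3/4 ≡ 5/8 = 7/8
w ⊃ (v ≡ w) = 5/8 ⊃ 7/8 = 1
¬(w ⊃ (v ≡ w)) = ¬1 = 0
¬¬(w ⊃ (v ≡ w)) = ¬0 = 1
(((w ≡ (w ≡ w)) ≡ (u ≡ v)) ≡ (((w ≡ w) ⊃ v) ≡ (w ⊃ w))) ⊃ ¬¬(w ⊃ (v ≡ w)) = 1 ⊃ 1 = 1
(¬¬(¬v ⊃ (v ≡ w)) ≡ ((((v ≡ w) ≡ v) ≡ (u ≡ (w ⊃ v))) ≡ (¬w ≡ w))) ≡ ((((w ≡ (w ≡ w)) ≡ (u ≡ v)) ≡ (((w ≡ w) ⊃ v) ≡ (w ⊃ w))) ⊃ ¬¬(w ⊃ (v ≡ w))) = 1/2 ≡ 1 = 1/2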